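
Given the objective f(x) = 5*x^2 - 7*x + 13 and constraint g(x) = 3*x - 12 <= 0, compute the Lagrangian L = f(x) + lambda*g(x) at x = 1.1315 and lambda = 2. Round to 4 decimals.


Step 1: Evaluate f(x).
f(1.1315) = 5*1.1315^2 - 7*1.1315 + 13 = 11.481
Step 2: Evaluate g(x).
g(1.1315) = 3*1.1315 - 12 = -8.6055
Step 3: Compute Lagrangian.
L = 11.481 + 2*-8.6055 = -5.73


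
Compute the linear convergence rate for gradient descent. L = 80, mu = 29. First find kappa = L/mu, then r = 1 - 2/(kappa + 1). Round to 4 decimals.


Step 1: Compute the condition number.
kappa = L/mu = 80/29 = 2.7586
Step 2: Compute the convergence rate.
r = 1 - 2/(kappa + 1) = 1 - 2*mu/(L + mu) = (L - mu)/(L + mu) = 51/109 = 0.4679


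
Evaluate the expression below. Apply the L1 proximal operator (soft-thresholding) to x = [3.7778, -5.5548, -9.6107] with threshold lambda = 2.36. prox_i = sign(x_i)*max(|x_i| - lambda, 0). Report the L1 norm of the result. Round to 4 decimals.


Soft-thresholding with lambda = 2.36:
prox(3.7778) = sign(3.7778)*max(|3.7778| - 2.36, 0) = 1.4178
prox(-5.5548) = sign(-5.5548)*max(|-5.5548| - 2.36, 0) = -3.1948
prox(-9.6107) = sign(-9.6107)*max(|-9.6107| - 2.36, 0) = -7.2507
prox(x) = [1.4178, -3.1948, -7.2507]
||prox(x)||_1 = 1.4178 + 3.1948 + 7.2507 = 11.8633


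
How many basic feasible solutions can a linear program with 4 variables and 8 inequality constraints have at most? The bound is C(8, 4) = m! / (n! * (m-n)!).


Each vertex corresponds to some choice of n active constraints out of m, so the number of vertices is at most C(m, n) = m! / (n!(m-n)!).
m = 8, n = 4
Numerator: 8 * 7 * 6 * 5
Denominator: 4! = 24
C(8, 4) = 70


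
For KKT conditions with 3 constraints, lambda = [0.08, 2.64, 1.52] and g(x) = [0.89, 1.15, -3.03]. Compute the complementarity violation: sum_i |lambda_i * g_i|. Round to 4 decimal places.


KKT complementary slackness check:
lambda_1 * g_1 = 0.08 * 0.89 = 0.0712
lambda_2 * g_2 = 2.64 * 1.15 = 3.036
lambda_3 * g_3 = 1.52 * -3.03 = -4.6056
Total violation = 0.0712 + 3.036 + 4.6056 = 7.7128


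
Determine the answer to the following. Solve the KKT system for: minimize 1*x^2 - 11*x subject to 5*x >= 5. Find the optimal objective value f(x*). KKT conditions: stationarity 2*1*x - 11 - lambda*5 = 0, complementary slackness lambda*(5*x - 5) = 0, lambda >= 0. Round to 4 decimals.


Step 1: Try lambda = 0 (constraint inactive).
Stationarity: 2*1*x - 11 = 0
x* = 11/(2*1) = 5.5
Check constraint: 5*5.5 = 27.5 >= 5 -- satisfied.
Step 2: Compute optimal value.
f(x*) = 1*5.5^2 - 11*5.5 = -30.25


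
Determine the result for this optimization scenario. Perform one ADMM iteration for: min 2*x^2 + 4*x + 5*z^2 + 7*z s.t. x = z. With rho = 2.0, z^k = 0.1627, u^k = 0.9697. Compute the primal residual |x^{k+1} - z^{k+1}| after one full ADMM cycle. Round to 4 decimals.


ADMM iteration with rho = 2.0, z^k = 0.1627, u^k = 0.9697
Step 1: x-update.
Minimize 2*x^2 + 4*x + (2.0/2)*(x - 0.1627 + 0.9697)^2
FOC: (2*2 + 2.0)*x = -4 + 2.0*(0.1627 - 0.9697)
x^{k+1} = -0.9357
Step 2: z-update.
Minimize 5*z^2 + 7*z + (2.0/2)*(-0.9357 - z + 0.9697)^2
FOC: (2*5 + 2.0)*z = -7 + 2.0*(-0.9357 + 0.9697)
z^{k+1} = -0.5777
Step 3: u-update.
u^{k+1} = 0.9697 - 0.9357 + 0.5777 = 0.6117
Step 4: Primal residual = |-0.9357 + 0.5777| = 0.358


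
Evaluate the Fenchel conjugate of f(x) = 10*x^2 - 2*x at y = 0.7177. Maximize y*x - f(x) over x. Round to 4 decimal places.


f*(y) = sup_x {y*x - a*x^2 - b*x} = sup_x {(y-b)*x - a*x^2}
FOC: (y - b) - 2a*x = 0 => x* = (y - b)/(2a)
x* = (0.7177 + 2)/(2*10) = 0.1359
f*(0.7177) = (y-b)^2/(4a) = (0.7177 + 2)^2/(4*10)
= 7.3859/40 = 0.1846


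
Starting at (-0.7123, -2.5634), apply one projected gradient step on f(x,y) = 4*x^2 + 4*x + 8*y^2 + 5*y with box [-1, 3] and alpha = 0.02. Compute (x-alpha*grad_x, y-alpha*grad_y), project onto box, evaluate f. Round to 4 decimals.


Step 1: Compute gradient at (-0.7123, -2.5634).
grad_x = 2*4*-0.7123 + 4 = -1.6984
grad_y = 2*8*-2.5634 + 5 = -36.0144
Step 2: Gradient step.
x_raw = -0.7123 - 0.02*-1.6984 = -0.6783
y_raw = -2.5634 - 0.02*-36.0144 = -1.8431
Step 3: Project onto [-1, 3].
x_proj = clip(-0.6783) = -0.6783
y_proj = clip(-1.8431) = -1.0
Step 4: Evaluate f.
f(-0.6783, -1.0) = 2.1272


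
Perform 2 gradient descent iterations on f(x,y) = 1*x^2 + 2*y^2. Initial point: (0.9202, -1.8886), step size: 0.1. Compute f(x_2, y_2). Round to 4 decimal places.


Gradient descent on f(x,y) = 1*x^2 + 2*y^2.
Starting point: (0.9202, -1.8886), alpha = 0.1
Step 1: grad_x = 2*1*0.9202 = 1.8404, grad_y = 2*2*-1.8886 = -7.5544
  x_1 = 0.9202 - 0.1*1.8404 = 0.7362
  y_1 = -1.8886 - 0.1*-7.5544 = -1.1332
Step 2: grad_x = 2*1*0.7362 = 1.4723, grad_y = 2*2*-1.1332 = -4.5326
  x_2 = 0.7362 - 0.1*1.4723 = 0.5889
  y_2 = -1.1332 - 0.1*-4.5326 = -0.6799
f(0.5889, -0.6799) = 1*0.5889^2 + 2*(-0.6799)^2 = 1.2714


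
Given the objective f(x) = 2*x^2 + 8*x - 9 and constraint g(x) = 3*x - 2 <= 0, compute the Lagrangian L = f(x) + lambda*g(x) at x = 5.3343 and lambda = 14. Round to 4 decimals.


Step 1: Evaluate f(x).
f(5.3343) = 2*5.3343^2 + 8*5.3343 - 9 = 90.5839
Step 2: Evaluate g(x).
g(5.3343) = 3*5.3343 - 2 = 14.0029
Step 3: Compute Lagrangian.
L = 90.5839 + 14*14.0029 = 286.6245


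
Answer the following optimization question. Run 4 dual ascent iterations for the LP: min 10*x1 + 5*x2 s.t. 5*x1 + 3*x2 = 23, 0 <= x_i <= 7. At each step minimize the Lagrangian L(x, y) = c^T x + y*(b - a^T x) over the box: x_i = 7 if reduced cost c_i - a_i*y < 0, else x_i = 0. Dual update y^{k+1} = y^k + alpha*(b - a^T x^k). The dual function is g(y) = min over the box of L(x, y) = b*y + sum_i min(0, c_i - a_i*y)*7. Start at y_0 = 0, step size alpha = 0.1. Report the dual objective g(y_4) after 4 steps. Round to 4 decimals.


Dual ascent for LP: min 10*x1 + 5*x2, 5*x1 + 3*x2 = 23, 0 <= x_i <= 7
Step 1: y^k = 0.0, reduced costs: (10.0, 5.0)
  x^k = (0.0, 0.0), subgradient = b - a^T x = 23.0
  y^{k+1} = 0.0 + 0.1*23.0 = 2.3
Step 2: y^k = 2.3, reduced costs: (-1.5, -1.9)
  x^k = (7.0, 7.0), subgradient = b - a^T x = -33.0
  y^{k+1} = 2.3 + 0.1*-33.0 = -1.0
Step 3: y^k = -1.0, reduced costs: (15.0, 8.0)
  x^k = (0.0, 0.0), subgradient = b - a^T x = 23.0
  y^{k+1} = -1.0 + 0.1*23.0 = 1.3
Step 4: y^k = 1.3, reduced costs: (3.5, 1.1)
  x^k = (0.0, 0.0), subgradient = b - a^T x = 23.0
  y^{k+1} = 1.3 + 0.1*23.0 = 3.6
Dual objective at y_4 = 3.6: reduced costs (-8.0, -5.8), box minimizer x = (7.0, 7.0)
g(y_4) = b*y + (c1 - a1*y)*x1 + (c2 - a2*y)*x2 = 23*3.6 + (-8.0)*7.0 + (-5.8)*7.0 = 82.8 - 56.0 - 40.6 = -13.8


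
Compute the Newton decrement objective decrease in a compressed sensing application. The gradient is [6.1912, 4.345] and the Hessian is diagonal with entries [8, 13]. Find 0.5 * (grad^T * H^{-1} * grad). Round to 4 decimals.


Step 1: H is diagonal, so H^(-1) * g = [0.7739, 0.3342].
Step 2: g^T H^(-1) g = sum_i g_i^2 / H_ii
  = (6.1912)^2/8 + (4.345)^2/13
  = 4.7914 + 1.4522 = 6.2436
Step 3: Objective decrease = 0.5 * g^T H^(-1) g = 3.1218


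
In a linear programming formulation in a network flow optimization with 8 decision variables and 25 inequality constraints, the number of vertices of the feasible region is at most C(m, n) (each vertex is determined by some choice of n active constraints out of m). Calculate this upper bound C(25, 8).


Each vertex corresponds to some choice of n active constraints out of m, so the number of vertices is at most C(m, n) = m! / (n!(m-n)!).
m = 25, n = 8
Numerator: 25 * 24 * 23 * 22 * 21 * 20 * 19 * 18
Denominator: 8! = 40320
C(25, 8) = 1081575


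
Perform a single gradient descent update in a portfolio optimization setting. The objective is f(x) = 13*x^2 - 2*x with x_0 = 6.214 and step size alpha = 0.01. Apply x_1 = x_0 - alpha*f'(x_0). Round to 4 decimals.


We compute the gradient at x_0 and apply the update.
f'(x) = 26*x - 2
f'(6.214) = 26*6.214 - 2 = 159.564
x_1 = 6.214 - 0.01*159.564 = 4.6184


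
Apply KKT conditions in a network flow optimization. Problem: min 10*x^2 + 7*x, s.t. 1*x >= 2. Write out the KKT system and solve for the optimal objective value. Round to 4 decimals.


Step 1: Try lambda = 0 (constraint inactive).
x_unc = -7/(2*10) = -0.35
Check: 1*-0.35 = -0.35 < 2 -- violated!
Step 2: Constraint must be active: 1*x = 2
x* = 2/1 = 2.0
lambda = (2*10*2.0 + 7)/1 = 47.0
Step 3: Compute optimal value.
f(x*) = 10*2.0^2 + 7*2.0 = 54.0


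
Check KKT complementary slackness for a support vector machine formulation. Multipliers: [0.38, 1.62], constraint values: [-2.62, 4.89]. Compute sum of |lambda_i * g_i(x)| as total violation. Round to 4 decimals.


KKT complementary slackness check:
lambda_1 * g_1 = 0.38 * -2.62 = -0.9956
lambda_2 * g_2 = 1.62 * 4.89 = 7.9218
Total violation = 0.9956 + 7.9218 = 8.9174


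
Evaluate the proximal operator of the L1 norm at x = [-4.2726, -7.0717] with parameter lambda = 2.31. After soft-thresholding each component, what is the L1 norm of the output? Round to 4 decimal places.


Soft-thresholding with lambda = 2.31:
prox(-4.2726) = sign(-4.2726)*max(|-4.2726| - 2.31, 0) = -1.9626
prox(-7.0717) = sign(-7.0717)*max(|-7.0717| - 2.31, 0) = -4.7617
prox(x) = [-1.9626, -4.7617]
||prox(x)||_1 = 1.9626 + 4.7617 = 6.7243


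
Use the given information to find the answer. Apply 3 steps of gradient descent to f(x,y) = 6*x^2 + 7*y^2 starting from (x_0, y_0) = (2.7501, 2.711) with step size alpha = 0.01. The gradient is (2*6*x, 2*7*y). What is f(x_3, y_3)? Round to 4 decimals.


Gradient descent on f(x,y) = 6*x^2 + 7*y^2.
Starting point: (2.7501, 2.711), alpha = 0.01
Step 1: grad_x = 2*6*2.7501 = 33.0012, grad_y = 2*7*2.711 = 37.954
  x_1 = 2.7501 - 0.01*33.0012 = 2.4201
  y_1 = 2.711 - 0.01*37.954 = 2.3315
Step 2: grad_x = 2*6*2.4201 = 29.0411, grad_y = 2*7*2.3315 = 32.6404
  x_2 = 2.4201 - 0.01*29.0411 = 2.1297
  y_2 = 2.3315 - 0.01*32.6404 = 2.0051
Step 3: grad_x = 2*6*2.1297 = 25.5561, grad_y = 2*7*2.0051 = 28.0708
  x_3 = 2.1297 - 0.01*25.5561 = 1.8741
  y_3 = 2.0051 - 0.01*28.0708 = 1.7243
f(1.8741, 1.7243) = 6*1.8741^2 + 7*1.7243^2 = 41.8875


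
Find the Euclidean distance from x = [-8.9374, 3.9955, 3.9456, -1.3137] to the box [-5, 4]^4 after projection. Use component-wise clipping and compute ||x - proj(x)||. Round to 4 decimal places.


Project each component onto [-5, 4].
clip(-8.9374) = -5.0, clip(3.9955) = 3.9955, clip(3.9456) = 3.9456, clip(-1.3137) = -1.3137
Projection = [-5.0, 3.9955, 3.9456, -1.3137]
Squared diffs: [15.5031, 0.0, 0.0, 0.0]
Distance = sqrt(15.5031) = 3.9374


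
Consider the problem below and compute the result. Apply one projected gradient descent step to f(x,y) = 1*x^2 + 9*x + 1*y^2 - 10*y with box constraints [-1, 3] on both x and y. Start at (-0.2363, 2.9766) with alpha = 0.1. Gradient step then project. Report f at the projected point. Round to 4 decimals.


Step 1: Compute gradient at (-0.2363, 2.9766).
grad_x = 2*1*-0.2363 + 9 = 8.5274
grad_y = 2*1*2.9766 - 10 = -4.0468
Step 2: Gradient step.
x_raw = -0.2363 - 0.1*8.5274 = -1.089
y_raw = 2.9766 - 0.1*-4.0468 = 3.3813
Step 3: Project onto [-1, 3].
x_proj = clip(-1.089) = -1.0
y_proj = clip(3.3813) = 3.0
Step 4: Evaluate f.
f(-1.0, 3.0) = -29.0


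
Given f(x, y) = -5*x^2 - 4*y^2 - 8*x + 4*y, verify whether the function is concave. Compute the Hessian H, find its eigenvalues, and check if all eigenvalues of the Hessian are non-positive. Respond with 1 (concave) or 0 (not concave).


The Hessian of f(x,y) = -5*x^2 - 4*y^2 - 8*x + 4*y is:
H = [[-10, 0], [0, -8]]
Trace = -10 - 8 = -18
Determinant = -10*-8 - (0)^2 = 80
Discriminant = (-18)^2 - 4*80 = 4.0
Eigenvalues: lambda_1 = -10.0, lambda_2 = -8.0
The function is concave.

1


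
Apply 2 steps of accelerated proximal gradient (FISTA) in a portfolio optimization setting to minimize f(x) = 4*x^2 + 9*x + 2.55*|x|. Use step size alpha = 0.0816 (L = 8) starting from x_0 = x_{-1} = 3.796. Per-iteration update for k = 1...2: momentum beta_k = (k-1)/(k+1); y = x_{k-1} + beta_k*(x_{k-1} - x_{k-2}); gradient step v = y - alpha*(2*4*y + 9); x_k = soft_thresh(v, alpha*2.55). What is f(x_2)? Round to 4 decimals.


FISTA on f(x) = 4*x^2 + 9*x + 2.55*|x|
L = 8, alpha = 0.0816
Iteration 1: beta = 0.0, y = 3.796 + 0.0*(3.796 - 3.796) = 3.796
  grad(y) = 39.368, v = y - alpha*grad = 0.5836
  prox(v) = soft_thresh(0.5836, 0.2081) = 0.3755
Iteration 2: beta = 0.3333, y = 0.3755 + 0.3333*(0.3755 - 3.796) = -0.7647
  grad(y) = 2.8826, v = y - alpha*grad = -0.9999
  prox(v) = soft_thresh(-0.9999, 0.2081) = -0.7918
f(x_2) = 4*(-0.7918)^2 + 9*(-0.7918) + 2.55*|-0.7918| = -2.5993


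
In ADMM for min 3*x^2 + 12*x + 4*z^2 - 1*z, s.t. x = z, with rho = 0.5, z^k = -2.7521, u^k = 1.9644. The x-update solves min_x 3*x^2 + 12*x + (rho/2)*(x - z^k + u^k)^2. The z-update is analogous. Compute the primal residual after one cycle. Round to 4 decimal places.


ADMM iteration with rho = 0.5, z^k = -2.7521, u^k = 1.9644
Step 1: x-update.
Minimize 3*x^2 + 12*x + (0.5/2)*(x + 2.7521 + 1.9644)^2
FOC: (2*3 + 0.5)*x = -12 + 0.5*(-2.7521 - 1.9644)
x^{k+1} = -2.209
Step 2: z-update.
Minimize 4*z^2 - 1*z + (0.5/2)*(-2.209 - z + 1.9644)^2
FOC: (2*4 + 0.5)*z = 1 + 0.5*(-2.209 + 1.9644)
z^{k+1} = 0.1033
Step 3: u-update.
u^{k+1} = 1.9644 - 2.209 - 0.1033 = -0.3478
Step 4: Primal residual = |-2.209 - 0.1033| = 2.3122


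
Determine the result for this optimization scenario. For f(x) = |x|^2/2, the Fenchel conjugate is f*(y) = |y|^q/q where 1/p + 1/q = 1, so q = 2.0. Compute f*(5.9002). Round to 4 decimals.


The conjugate exponent q satisfies 1/p + 1/q = 1.
p = 2, so q = 2/(2 - 1) = 2.0
|y|^q = 5.9002^2.0 = 34.8124
f*(5.9002) = 34.8124 / 2.0 = 17.4062


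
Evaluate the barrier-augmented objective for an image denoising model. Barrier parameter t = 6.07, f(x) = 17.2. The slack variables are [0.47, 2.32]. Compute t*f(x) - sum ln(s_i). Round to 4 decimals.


Step 1: Compute log-barrier.
ln values: [-0.755, 0.8416]
phi = -(-0.755 + 0.8416) = -0.0865
Step 2: Compute augmented objective.
t*f(x) = 6.07*17.2 = 104.404
Total = 104.404 - 0.0865 = 104.3175


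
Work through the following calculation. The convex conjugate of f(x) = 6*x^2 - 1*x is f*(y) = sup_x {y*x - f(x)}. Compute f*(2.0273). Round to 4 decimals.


f*(y) = sup_x {y*x - a*x^2 - b*x} = sup_x {(y-b)*x - a*x^2}
FOC: (y - b) - 2a*x = 0 => x* = (y - b)/(2a)
x* = (2.0273 + 1)/(2*6) = 0.2523
f*(2.0273) = (y-b)^2/(4a) = (2.0273 + 1)^2/(4*6)
= 9.1645/24 = 0.3819


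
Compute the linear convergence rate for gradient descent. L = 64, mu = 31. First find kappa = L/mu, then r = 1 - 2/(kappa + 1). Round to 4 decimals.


Step 1: Compute the condition number.
kappa = L/mu = 64/31 = 2.0645
Step 2: Compute the convergence rate.
r = 1 - 2/(kappa + 1) = 1 - 2*mu/(L + mu) = (L - mu)/(L + mu) = 33/95 = 0.3474


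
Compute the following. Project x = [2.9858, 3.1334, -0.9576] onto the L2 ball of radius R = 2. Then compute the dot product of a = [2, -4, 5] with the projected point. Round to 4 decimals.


Step 1: Compute ||x|| (intermediates to 6 decimals).
||x|| = sqrt(2.9858^2 + 3.1334^2 + (-0.9576)^2) = 4.432854
Step 2: Project.
Since ||x|| > R, scale = R/||x|| = 2/4.432854 = 0.451177, proj(x) = scale * x
proj(x) = [1.347124, 1.413718, -0.432047]
Step 3: Dot product.
a^T * proj(x) = 2*1.347124 - 4*1.413718 + 5*(-0.432047) = -5.1209


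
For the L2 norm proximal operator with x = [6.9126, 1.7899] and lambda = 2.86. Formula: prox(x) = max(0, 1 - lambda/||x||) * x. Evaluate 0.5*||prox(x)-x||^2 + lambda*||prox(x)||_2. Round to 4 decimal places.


Step 1: Compute ||x||.
||x|| = 7.1406
Step 2: Compute scaling factor.
scale = max(0, 1 - 2.86/7.1406) = 0.5995
Step 3: prox(x) = [4.1439, 1.073]
||prox(x)|| = 4.2806
Step 4: Proximal objective.
0.5*||prox-x||^2 = 4.0898
lambda*||prox|| = 12.2425
Total = 16.3322


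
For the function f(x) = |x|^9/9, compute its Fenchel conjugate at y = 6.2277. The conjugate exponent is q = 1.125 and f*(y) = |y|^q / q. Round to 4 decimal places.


The conjugate exponent q satisfies 1/p + 1/q = 1.
p = 9, so q = 9/(9 - 1) = 1.125
|y|^q = 6.2277^1.125 = 7.8274
f*(6.2277) = 7.8274 / 1.125 = 6.9577


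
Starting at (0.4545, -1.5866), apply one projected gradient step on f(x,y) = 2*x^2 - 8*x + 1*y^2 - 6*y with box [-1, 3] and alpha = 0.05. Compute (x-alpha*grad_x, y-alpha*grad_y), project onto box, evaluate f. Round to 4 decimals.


Step 1: Compute gradient at (0.4545, -1.5866).
grad_x = 2*2*0.4545 - 8 = -6.182
grad_y = 2*1*-1.5866 - 6 = -9.1732
Step 2: Gradient step.
x_raw = 0.4545 - 0.05*-6.182 = 0.7636
y_raw = -1.5866 - 0.05*-9.1732 = -1.1279
Step 3: Project onto [-1, 3].
x_proj = clip(0.7636) = 0.7636
y_proj = clip(-1.1279) = -1.0
Step 4: Evaluate f.
f(0.7636, -1.0) = 2.0574


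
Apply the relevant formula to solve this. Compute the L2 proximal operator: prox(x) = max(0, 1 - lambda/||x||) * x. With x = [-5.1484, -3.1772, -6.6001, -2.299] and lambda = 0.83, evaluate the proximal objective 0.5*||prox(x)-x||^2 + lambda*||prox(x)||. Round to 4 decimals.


Step 1: Compute ||x||.
||x|| = 9.2438
Step 2: Compute scaling factor.
scale = max(0, 1 - 0.83/9.2438) = 0.9102
Step 3: prox(x) = [-4.6861, -2.8919, -6.0075, -2.0926]
||prox(x)|| = 8.4138
Step 4: Proximal objective.
0.5*||prox-x||^2 = 0.3445
lambda*||prox|| = 6.9835
Total = 7.3279


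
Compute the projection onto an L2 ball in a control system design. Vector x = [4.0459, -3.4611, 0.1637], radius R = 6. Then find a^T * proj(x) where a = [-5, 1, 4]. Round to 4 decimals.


Step 1: Compute ||x|| (intermediates to 6 decimals).
||x|| = sqrt(4.0459^2 + (-3.4611)^2 + 0.1637^2) = 5.326849
Step 2: Project.
Since ||x|| <= R, proj = x (no scaling needed).
proj(x) = [4.0459, -3.4611, 0.1637]
Step 3: Dot product.
a^T * proj(x) = -5*4.0459 + 1*(-3.4611) + 4*0.1637 = -23.0358


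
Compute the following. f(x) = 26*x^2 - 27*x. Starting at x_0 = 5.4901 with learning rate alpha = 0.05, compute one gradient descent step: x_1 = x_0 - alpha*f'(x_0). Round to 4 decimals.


We compute the gradient at x_0 and apply the update.
f'(x) = 52*x - 27
f'(5.4901) = 52*5.4901 - 27 = 258.4852
x_1 = 5.4901 - 0.05*258.4852 = -7.4342


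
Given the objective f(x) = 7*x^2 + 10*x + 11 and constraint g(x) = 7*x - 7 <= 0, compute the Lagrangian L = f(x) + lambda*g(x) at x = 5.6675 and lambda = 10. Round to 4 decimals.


Step 1: Evaluate f(x).
f(5.6675) = 7*5.6675^2 + 10*5.6675 + 11 = 292.5189
Step 2: Evaluate g(x).
g(5.6675) = 7*5.6675 - 7 = 32.6725
Step 3: Compute Lagrangian.
L = 292.5189 + 10*32.6725 = 619.2439


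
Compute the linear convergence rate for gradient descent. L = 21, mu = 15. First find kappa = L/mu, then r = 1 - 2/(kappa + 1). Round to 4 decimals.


Step 1: Compute the condition number.
kappa = L/mu = 21/15 = 1.4
Step 2: Compute the convergence rate.
r = 1 - 2/(kappa + 1) = 1 - 2*mu/(L + mu) = (L - mu)/(L + mu) = 6/36 = 0.1667


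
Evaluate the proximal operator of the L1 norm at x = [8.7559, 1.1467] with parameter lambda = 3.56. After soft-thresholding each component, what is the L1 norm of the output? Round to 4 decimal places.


Soft-thresholding with lambda = 3.56:
prox(8.7559) = sign(8.7559)*max(|8.7559| - 3.56, 0) = 5.1959
prox(1.1467) = sign(1.1467)*max(|1.1467| - 3.56, 0) = 0.0
prox(x) = [5.1959, 0.0]
||prox(x)||_1 = 5.1959 + 0.0 = 5.1959


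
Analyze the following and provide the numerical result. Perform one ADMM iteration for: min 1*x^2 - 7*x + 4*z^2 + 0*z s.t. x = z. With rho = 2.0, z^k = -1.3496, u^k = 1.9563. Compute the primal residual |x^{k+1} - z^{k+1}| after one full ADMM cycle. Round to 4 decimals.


ADMM iteration with rho = 2.0, z^k = -1.3496, u^k = 1.9563
Step 1: x-update.
Minimize 1*x^2 - 7*x + (2.0/2)*(x + 1.3496 + 1.9563)^2
FOC: (2*1 + 2.0)*x = 7 + 2.0*(-1.3496 - 1.9563)
x^{k+1} = 0.0971
Step 2: z-update.
Minimize 4*z^2 + 0*z + (2.0/2)*(0.0971 - z + 1.9563)^2
FOC: (2*4 + 2.0)*z = 0 + 2.0*(0.0971 + 1.9563)
z^{k+1} = 0.4107
Step 3: u-update.
u^{k+1} = 1.9563 + 0.0971 - 0.4107 = 1.6427
Step 4: Primal residual = |0.0971 - 0.4107| = 0.3136


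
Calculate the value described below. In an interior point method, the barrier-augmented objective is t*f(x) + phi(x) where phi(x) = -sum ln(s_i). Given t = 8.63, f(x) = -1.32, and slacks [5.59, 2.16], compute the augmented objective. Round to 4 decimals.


Step 1: Compute log-barrier.
ln values: [1.721, 0.7701]
phi = -(1.721 + 0.7701) = -2.4911
Step 2: Compute augmented objective.
t*f(x) = 8.63*-1.32 = -11.3916
Total = -11.3916 - 2.4911 = -13.8827


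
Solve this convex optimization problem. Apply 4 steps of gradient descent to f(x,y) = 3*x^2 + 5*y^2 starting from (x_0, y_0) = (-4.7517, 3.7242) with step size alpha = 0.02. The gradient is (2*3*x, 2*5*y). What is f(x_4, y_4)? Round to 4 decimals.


Gradient descent on f(x,y) = 3*x^2 + 5*y^2.
Starting point: (-4.7517, 3.7242), alpha = 0.02
Step 1: grad_x = 2*3*-4.7517 = -28.5102, grad_y = 2*5*3.7242 = 37.242
  x_1 = -4.7517 - 0.02*-28.5102 = -4.1815
  y_1 = 3.7242 - 0.02*37.242 = 2.9794
Step 2: grad_x = 2*3*-4.1815 = -25.089, grad_y = 2*5*2.9794 = 29.7936
  x_2 = -4.1815 - 0.02*-25.089 = -3.6797
  y_2 = 2.9794 - 0.02*29.7936 = 2.3835
Step 3: grad_x = 2*3*-3.6797 = -22.0783, grad_y = 2*5*2.3835 = 23.8349
  x_3 = -3.6797 - 0.02*-22.0783 = -3.2382
  y_3 = 2.3835 - 0.02*23.8349 = 1.9068
Step 4: grad_x = 2*3*-3.2382 = -19.4289, grad_y = 2*5*1.9068 = 19.0679
  x_4 = -3.2382 - 0.02*-19.4289 = -2.8496
  y_4 = 1.9068 - 0.02*19.0679 = 1.5254
f(-2.8496, 1.5254) = 3*(-2.8496)^2 + 5*1.5254^2 = 35.9949


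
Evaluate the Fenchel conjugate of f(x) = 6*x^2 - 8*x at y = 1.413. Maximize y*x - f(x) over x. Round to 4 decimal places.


f*(y) = sup_x {y*x - a*x^2 - b*x} = sup_x {(y-b)*x - a*x^2}
FOC: (y - b) - 2a*x = 0 => x* = (y - b)/(2a)
x* = (1.413 + 8)/(2*6) = 0.7844
f*(1.413) = (y-b)^2/(4a) = (1.413 + 8)^2/(4*6)
= 88.6046/24 = 3.6919


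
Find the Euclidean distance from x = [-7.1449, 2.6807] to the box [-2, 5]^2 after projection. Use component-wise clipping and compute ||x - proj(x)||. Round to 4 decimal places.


Project each component onto [-2, 5].
clip(-7.1449) = -2.0, clip(2.6807) = 2.6807
Projection = [-2.0, 2.6807]
Squared diffs: [26.47, 0.0]
Distance = sqrt(26.47) = 5.1449


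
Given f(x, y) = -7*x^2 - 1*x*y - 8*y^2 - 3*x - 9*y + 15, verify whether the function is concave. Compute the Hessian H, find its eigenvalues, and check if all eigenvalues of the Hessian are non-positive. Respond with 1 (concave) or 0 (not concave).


The Hessian of f(x,y) = -7*x^2 - 1*x*y - 8*y^2 - 3*x - 9*y + 15 is:
H = [[-14, -1], [-1, -16]]
Trace = -14 - 16 = -30
Determinant = -14*-16 - (-1)^2 = 223
Discriminant = (-30)^2 - 4*223 = 8.0
Eigenvalues: lambda_1 = -16.4142, lambda_2 = -13.5858
The function is concave.

1


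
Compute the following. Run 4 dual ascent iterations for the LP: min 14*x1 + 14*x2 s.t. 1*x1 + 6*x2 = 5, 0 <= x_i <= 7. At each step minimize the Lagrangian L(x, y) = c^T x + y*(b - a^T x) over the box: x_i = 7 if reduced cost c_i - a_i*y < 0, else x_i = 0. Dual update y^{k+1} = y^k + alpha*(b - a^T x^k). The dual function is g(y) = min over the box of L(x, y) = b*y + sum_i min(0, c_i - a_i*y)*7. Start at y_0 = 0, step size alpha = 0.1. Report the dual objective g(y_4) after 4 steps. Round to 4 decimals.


Dual ascent for LP: min 14*x1 + 14*x2, 1*x1 + 6*x2 = 5, 0 <= x_i <= 7
Step 1: y^k = 0.0, reduced costs: (14.0, 14.0)
  x^k = (0.0, 0.0), subgradient = b - a^T x = 5.0
  y^{k+1} = 0.0 + 0.1*5.0 = 0.5
Step 2: y^k = 0.5, reduced costs: (13.5, 11.0)
  x^k = (0.0, 0.0), subgradient = b - a^T x = 5.0
  y^{k+1} = 0.5 + 0.1*5.0 = 1.0
Step 3: y^k = 1.0, reduced costs: (13.0, 8.0)
  x^k = (0.0, 0.0), subgradient = b - a^T x = 5.0
  y^{k+1} = 1.0 + 0.1*5.0 = 1.5
Step 4: y^k = 1.5, reduced costs: (12.5, 5.0)
  x^k = (0.0, 0.0), subgradient = b - a^T x = 5.0
  y^{k+1} = 1.5 + 0.1*5.0 = 2.0
Dual objective at y_4 = 2.0: reduced costs (12.0, 2.0), box minimizer x = (0.0, 0.0)
g(y_4) = b*y + (c1 - a1*y)*x1 + (c2 - a2*y)*x2 = 5*2.0 + 12.0*0.0 + 2.0*0.0 = 10.0 + 0.0 + 0.0 = 10.0


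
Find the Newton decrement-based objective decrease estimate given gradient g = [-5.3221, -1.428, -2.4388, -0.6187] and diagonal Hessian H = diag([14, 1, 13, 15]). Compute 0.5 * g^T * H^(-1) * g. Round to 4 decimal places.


Step 1: H is diagonal, so H^(-1) * g = [-0.3802, -1.428, -0.1876, -0.0412].
Step 2: g^T H^(-1) g = sum_i g_i^2 / H_ii
  = (-5.3221)^2/14 + (-1.428)^2/1 + (-2.4388)^2/13 + (-0.6187)^2/15
  = 2.0232 + 2.0392 + 0.4575 + 0.0255 = 4.5454
Step 3: Objective decrease = 0.5 * g^T H^(-1) g = 2.2727


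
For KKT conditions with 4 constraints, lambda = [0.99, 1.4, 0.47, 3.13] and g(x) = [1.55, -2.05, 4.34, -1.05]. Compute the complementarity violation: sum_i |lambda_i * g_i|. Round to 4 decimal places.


KKT complementary slackness check:
lambda_1 * g_1 = 0.99 * 1.55 = 1.5345
lambda_2 * g_2 = 1.4 * -2.05 = -2.87
lambda_3 * g_3 = 0.47 * 4.34 = 2.0398
lambda_4 * g_4 = 3.13 * -1.05 = -3.2865
Total violation = 1.5345 + 2.87 + 2.0398 + 3.2865 = 9.7308


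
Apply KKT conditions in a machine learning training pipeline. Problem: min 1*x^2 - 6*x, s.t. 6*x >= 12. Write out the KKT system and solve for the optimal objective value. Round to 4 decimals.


Step 1: Try lambda = 0 (constraint inactive).
Stationarity: 2*1*x - 6 = 0
x* = 6/(2*1) = 3.0
Check constraint: 6*3.0 = 18.0 >= 12 -- satisfied.
Step 2: Compute optimal value.
f(x*) = 1*3.0^2 - 6*3.0 = -9.0


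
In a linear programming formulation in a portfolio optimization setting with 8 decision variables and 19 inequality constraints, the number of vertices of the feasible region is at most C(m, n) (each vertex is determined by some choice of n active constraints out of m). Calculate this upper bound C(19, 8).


Each vertex corresponds to some choice of n active constraints out of m, so the number of vertices is at most C(m, n) = m! / (n!(m-n)!).
m = 19, n = 8
Numerator: 19 * 18 * 17 * 16 * 15 * 14 * 13 * 12
Denominator: 8! = 40320
C(19, 8) = 75582


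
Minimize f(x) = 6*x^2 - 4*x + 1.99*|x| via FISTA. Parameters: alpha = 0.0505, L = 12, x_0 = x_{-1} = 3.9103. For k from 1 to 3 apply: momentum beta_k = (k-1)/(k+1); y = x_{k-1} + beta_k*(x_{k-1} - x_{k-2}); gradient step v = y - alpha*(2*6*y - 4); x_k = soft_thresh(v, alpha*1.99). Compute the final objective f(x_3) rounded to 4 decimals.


FISTA on f(x) = 6*x^2 - 4*x + 1.99*|x|
L = 12, alpha = 0.0505
Iteration 1: beta = 0.0, y = 3.9103 + 0.0*(3.9103 - 3.9103) = 3.9103
  grad(y) = 42.9236, v = y - alpha*grad = 1.7427
  prox(v) = soft_thresh(1.7427, 0.1005) = 1.6422
Iteration 2: beta = 0.3333, y = 1.6422 + 0.3333*(1.6422 - 3.9103) = 0.8861
  grad(y) = 6.6334, v = y - alpha*grad = 0.5511
  prox(v) = soft_thresh(0.5511, 0.1005) = 0.4506
Iteration 3: beta = 0.5, y = 0.4506 + 0.5*(0.4506 - 1.6422) = -0.1451
  grad(y) = -5.7415, v = y - alpha*grad = 0.1448
  prox(v) = soft_thresh(0.1448, 0.1005) = 0.0443
f(x_3) = 6*0.0443^2 - 4*0.0443 + 1.99*|0.0443| = -0.0773


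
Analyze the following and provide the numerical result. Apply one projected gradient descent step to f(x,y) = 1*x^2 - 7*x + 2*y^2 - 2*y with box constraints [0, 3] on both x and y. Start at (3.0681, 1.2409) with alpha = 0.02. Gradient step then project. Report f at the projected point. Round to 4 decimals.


Step 1: Compute gradient at (3.0681, 1.2409).
grad_x = 2*1*3.0681 - 7 = -0.8638
grad_y = 2*2*1.2409 - 2 = 2.9636
Step 2: Gradient step.
x_raw = 3.0681 - 0.02*-0.8638 = 3.0854
y_raw = 1.2409 - 0.02*2.9636 = 1.1816
Step 3: Project onto [0, 3].
x_proj = clip(3.0854) = 3.0
y_proj = clip(1.1816) = 1.1816
Step 4: Evaluate f.
f(3.0, 1.1816) = -11.5708


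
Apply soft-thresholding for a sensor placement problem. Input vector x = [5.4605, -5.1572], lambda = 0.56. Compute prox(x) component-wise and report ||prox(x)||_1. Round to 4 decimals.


Soft-thresholding with lambda = 0.56:
prox(5.4605) = sign(5.4605)*max(|5.4605| - 0.56, 0) = 4.9005
prox(-5.1572) = sign(-5.1572)*max(|-5.1572| - 0.56, 0) = -4.5972
prox(x) = [4.9005, -4.5972]
||prox(x)||_1 = 4.9005 + 4.5972 = 9.4977


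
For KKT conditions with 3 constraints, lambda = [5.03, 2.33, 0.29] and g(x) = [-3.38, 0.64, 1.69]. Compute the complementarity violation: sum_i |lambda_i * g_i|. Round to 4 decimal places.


KKT complementary slackness check:
lambda_1 * g_1 = 5.03 * -3.38 = -17.0014
lambda_2 * g_2 = 2.33 * 0.64 = 1.4912
lambda_3 * g_3 = 0.29 * 1.69 = 0.4901
Total violation = 17.0014 + 1.4912 + 0.4901 = 18.9827


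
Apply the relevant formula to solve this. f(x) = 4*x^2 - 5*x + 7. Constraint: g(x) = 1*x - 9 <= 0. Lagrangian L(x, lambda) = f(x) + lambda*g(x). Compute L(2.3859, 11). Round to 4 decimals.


Step 1: Evaluate f(x).
f(2.3859) = 4*2.3859^2 - 5*2.3859 + 7 = 17.8406
Step 2: Evaluate g(x).
g(2.3859) = 1*2.3859 - 9 = -6.6141
Step 3: Compute Lagrangian.
L = 17.8406 + 11*-6.6141 = -54.9145


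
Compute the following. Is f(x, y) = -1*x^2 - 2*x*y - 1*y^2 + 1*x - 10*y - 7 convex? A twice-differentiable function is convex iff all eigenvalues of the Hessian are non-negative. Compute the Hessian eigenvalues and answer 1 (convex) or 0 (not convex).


The Hessian of f(x,y) = -1*x^2 - 2*x*y - 1*y^2 + 1*x - 10*y - 7 is:
H = [[-2, -2], [-2, -2]]
Trace = -2 - 2 = -4
Determinant = -2*-2 - (-2)^2 = 0
Discriminant = (-4)^2 - 4*0 = 16.0
Eigenvalues: lambda_1 = -4.0, lambda_2 = 0.0
The function is not convex.

0


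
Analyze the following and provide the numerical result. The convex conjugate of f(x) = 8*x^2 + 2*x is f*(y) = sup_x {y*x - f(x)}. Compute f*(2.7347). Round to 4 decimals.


f*(y) = sup_x {y*x - a*x^2 - b*x} = sup_x {(y-b)*x - a*x^2}
FOC: (y - b) - 2a*x = 0 => x* = (y - b)/(2a)
x* = (2.7347 - 2)/(2*8) = 0.0459
f*(2.7347) = (y-b)^2/(4a) = (2.7347 - 2)^2/(4*8)
= 0.5398/32 = 0.0169


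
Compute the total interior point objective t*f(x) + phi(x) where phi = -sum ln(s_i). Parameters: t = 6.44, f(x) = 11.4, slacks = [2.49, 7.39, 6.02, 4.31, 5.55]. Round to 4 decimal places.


Step 1: Compute log-barrier.
ln values: [0.9123, 2.0001, 1.7951, 1.4609, 1.7138]
phi = -(0.9123 + 2.0001 + 1.7951 + 1.4609 + 1.7138) = -7.8822
Step 2: Compute augmented objective.
t*f(x) = 6.44*11.4 = 73.416
Total = 73.416 - 7.8822 = 65.5338


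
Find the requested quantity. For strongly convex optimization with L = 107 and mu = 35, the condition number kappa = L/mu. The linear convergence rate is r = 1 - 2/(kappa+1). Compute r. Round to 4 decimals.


Step 1: Compute the condition number.
kappa = L/mu = 107/35 = 3.0571
Step 2: Compute the convergence rate.
r = 1 - 2/(kappa + 1) = 1 - 2*mu/(L + mu) = (L - mu)/(L + mu) = 72/142 = 0.507


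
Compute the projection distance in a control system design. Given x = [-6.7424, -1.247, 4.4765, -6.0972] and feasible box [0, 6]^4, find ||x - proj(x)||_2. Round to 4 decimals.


Project each component onto [0, 6].
clip(-6.7424) = 0.0, clip(-1.247) = 0.0, clip(4.4765) = 4.4765, clip(-6.0972) = 0.0
Projection = [0.0, 0.0, 4.4765, 0.0]
Squared diffs: [45.46, 1.555, 0.0, 37.1758]
Distance = sqrt(84.1908) = 9.1756


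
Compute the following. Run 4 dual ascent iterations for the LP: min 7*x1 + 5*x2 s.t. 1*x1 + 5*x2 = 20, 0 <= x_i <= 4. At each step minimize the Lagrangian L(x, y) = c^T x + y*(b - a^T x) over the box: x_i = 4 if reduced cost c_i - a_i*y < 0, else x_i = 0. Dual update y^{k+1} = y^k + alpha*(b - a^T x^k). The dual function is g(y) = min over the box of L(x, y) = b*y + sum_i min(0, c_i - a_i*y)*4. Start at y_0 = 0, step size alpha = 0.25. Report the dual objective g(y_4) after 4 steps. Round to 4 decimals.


Dual ascent for LP: min 7*x1 + 5*x2, 1*x1 + 5*x2 = 20, 0 <= x_i <= 4
Step 1: y^k = 0.0, reduced costs: (7.0, 5.0)
  x^k = (0.0, 0.0), subgradient = b - a^T x = 20.0
  y^{k+1} = 0.0 + 0.25*20.0 = 5.0
Step 2: y^k = 5.0, reduced costs: (2.0, -20.0)
  x^k = (0.0, 4.0), subgradient = b - a^T x = 0.0
  y^{k+1} = 5.0 + 0.25*0.0 = 5.0
Step 3: y^k = 5.0, reduced costs: (2.0, -20.0)
  x^k = (0.0, 4.0), subgradient = b - a^T x = 0.0
  y^{k+1} = 5.0 + 0.25*0.0 = 5.0
Step 4: y^k = 5.0, reduced costs: (2.0, -20.0)
  x^k = (0.0, 4.0), subgradient = b - a^T x = 0.0
  y^{k+1} = 5.0 + 0.25*0.0 = 5.0
Dual objective at y_4 = 5.0: reduced costs (2.0, -20.0), box minimizer x = (0.0, 4.0)
g(y_4) = b*y + (c1 - a1*y)*x1 + (c2 - a2*y)*x2 = 20*5.0 + 2.0*0.0 + (-20.0)*4.0 = 100.0 + 0.0 - 80.0 = 20.0


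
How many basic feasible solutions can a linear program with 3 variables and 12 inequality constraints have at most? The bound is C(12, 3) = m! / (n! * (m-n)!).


Each vertex corresponds to some choice of n active constraints out of m, so the number of vertices is at most C(m, n) = m! / (n!(m-n)!).
m = 12, n = 3
Numerator: 12 * 11 * 10
Denominator: 3! = 6
C(12, 3) = 220


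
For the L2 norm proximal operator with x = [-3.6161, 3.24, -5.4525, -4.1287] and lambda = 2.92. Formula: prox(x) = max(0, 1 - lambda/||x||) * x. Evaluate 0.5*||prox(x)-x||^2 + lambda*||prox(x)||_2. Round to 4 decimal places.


Step 1: Compute ||x||.
||x|| = 8.3875
Step 2: Compute scaling factor.
scale = max(0, 1 - 2.92/8.3875) = 0.6519
Step 3: prox(x) = [-2.3572, 2.112, -3.5543, -2.6913]
||prox(x)|| = 5.4675
Step 4: Proximal objective.
0.5*||prox-x||^2 = 4.2632
lambda*||prox|| = 15.9651
Total = 20.2282


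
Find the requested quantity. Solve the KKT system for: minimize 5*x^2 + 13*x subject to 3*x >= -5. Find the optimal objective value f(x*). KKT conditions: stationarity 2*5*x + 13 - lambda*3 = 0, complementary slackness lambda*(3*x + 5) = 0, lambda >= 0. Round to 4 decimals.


Step 1: Try lambda = 0 (constraint inactive).
Stationarity: 2*5*x + 13 = 0
x* = -13/(2*5) = -1.3
Check constraint: 3*-1.3 = -3.9 >= -5 -- satisfied.
Step 2: Compute optimal value.
f(x*) = 5*(-1.3)^2 + 13*(-1.3) = -8.45


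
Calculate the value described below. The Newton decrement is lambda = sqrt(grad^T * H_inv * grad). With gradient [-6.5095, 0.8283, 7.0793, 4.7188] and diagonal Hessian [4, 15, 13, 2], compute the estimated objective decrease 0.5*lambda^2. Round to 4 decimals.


Step 1: H is diagonal, so H^(-1) * g = [-1.6274, 0.0552, 0.5446, 2.3594].
Step 2: g^T H^(-1) g = sum_i g_i^2 / H_ii
  = (-6.5095)^2/4 + (0.8283)^2/15 + (7.0793)^2/13 + (4.7188)^2/2
  = 10.5934 + 0.0457 + 3.8551 + 11.1335 = 25.6278
Step 3: Objective decrease = 0.5 * g^T H^(-1) g = 12.8139


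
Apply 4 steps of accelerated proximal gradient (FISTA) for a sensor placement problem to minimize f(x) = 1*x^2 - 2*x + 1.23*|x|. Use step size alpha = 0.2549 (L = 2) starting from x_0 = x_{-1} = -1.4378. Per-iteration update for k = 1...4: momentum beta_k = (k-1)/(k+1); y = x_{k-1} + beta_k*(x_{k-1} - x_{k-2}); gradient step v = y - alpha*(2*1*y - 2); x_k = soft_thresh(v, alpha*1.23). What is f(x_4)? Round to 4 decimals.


FISTA on f(x) = 1*x^2 - 2*x + 1.23*|x|
L = 2, alpha = 0.2549
Iteration 1: beta = 0.0, y = -1.4378 + 0.0*(-1.4378 + 1.4378) = -1.4378
  grad(y) = -4.8756, v = y - alpha*grad = -0.195
  prox(v) = soft_thresh(-0.195, 0.3135) = 0.0
Iteration 2: beta = 0.3333, y = 0.0 + 0.3333*(0.0 + 1.4378) = 0.4793
  grad(y) = -1.0415, v = y - alpha*grad = 0.7447
  prox(v) = soft_thresh(0.7447, 0.3135) = 0.4312
Iteration 3: beta = 0.5, y = 0.4312 + 0.5*(0.4312 - 0.0) = 0.6468
  grad(y) = -0.7064, v = y - alpha*grad = 0.8269
  prox(v) = soft_thresh(0.8269, 0.3135) = 0.5133
Iteration 4: beta = 0.6, y = 0.5133 + 0.6*(0.5133 - 0.4312) = 0.5626
  grad(y) = -0.8748, v = y - alpha*grad = 0.7856
  prox(v) = soft_thresh(0.7856, 0.3135) = 0.4721
f(x_4) = 1*0.4721^2 - 2*0.4721 + 1.23*|0.4721| = -0.1406


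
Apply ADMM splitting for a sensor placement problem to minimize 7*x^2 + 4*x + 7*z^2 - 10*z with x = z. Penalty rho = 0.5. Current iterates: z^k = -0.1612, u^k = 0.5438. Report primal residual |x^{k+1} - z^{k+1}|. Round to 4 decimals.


ADMM iteration with rho = 0.5, z^k = -0.1612, u^k = 0.5438
Step 1: x-update.
Minimize 7*x^2 + 4*x + (0.5/2)*(x + 0.1612 + 0.5438)^2
FOC: (2*7 + 0.5)*x = -4 + 0.5*(-0.1612 - 0.5438)
x^{k+1} = -0.3002
Step 2: z-update.
Minimize 7*z^2 - 10*z + (0.5/2)*(-0.3002 - z + 0.5438)^2
FOC: (2*7 + 0.5)*z = 10 + 0.5*(-0.3002 + 0.5438)
z^{k+1} = 0.6981
Step 3: u-update.
u^{k+1} = 0.5438 - 0.3002 - 0.6981 = -0.4544
Step 4: Primal residual = |-0.3002 - 0.6981| = 0.9982


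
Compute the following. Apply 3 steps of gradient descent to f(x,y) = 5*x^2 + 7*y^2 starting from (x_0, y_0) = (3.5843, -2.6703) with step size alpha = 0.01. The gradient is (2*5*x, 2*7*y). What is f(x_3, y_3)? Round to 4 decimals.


Gradient descent on f(x,y) = 5*x^2 + 7*y^2.
Starting point: (3.5843, -2.6703), alpha = 0.01
Step 1: grad_x = 2*5*3.5843 = 35.843, grad_y = 2*7*-2.6703 = -37.3842
  x_1 = 3.5843 - 0.01*35.843 = 3.2259
  y_1 = -2.6703 - 0.01*-37.3842 = -2.2965
Step 2: grad_x = 2*5*3.2259 = 32.2587, grad_y = 2*7*-2.2965 = -32.1504
  x_2 = 3.2259 - 0.01*32.2587 = 2.9033
  y_2 = -2.2965 - 0.01*-32.1504 = -1.975
Step 3: grad_x = 2*5*2.9033 = 29.0328, grad_y = 2*7*-1.975 = -27.6494
  x_3 = 2.9033 - 0.01*29.0328 = 2.613
  y_3 = -1.975 - 0.01*-27.6494 = -1.6985
f(2.613, -1.6985) = 5*2.613^2 + 7*(-1.6985)^2 = 54.331


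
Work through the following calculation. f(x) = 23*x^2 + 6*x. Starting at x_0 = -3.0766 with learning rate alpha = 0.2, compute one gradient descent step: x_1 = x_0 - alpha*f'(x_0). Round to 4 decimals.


We compute the gradient at x_0 and apply the update.
f'(x) = 46*x + 6
f'(-3.0766) = 46*-3.0766 + 6 = -135.5236
x_1 = -3.0766 - 0.2*-135.5236 = 24.0281


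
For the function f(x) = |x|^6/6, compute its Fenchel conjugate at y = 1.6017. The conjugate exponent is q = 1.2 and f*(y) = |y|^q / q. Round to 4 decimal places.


The conjugate exponent q satisfies 1/p + 1/q = 1.
p = 6, so q = 6/(6 - 1) = 1.2
|y|^q = 1.6017^1.2 = 1.7599
f*(1.6017) = 1.7599 / 1.2 = 1.4666


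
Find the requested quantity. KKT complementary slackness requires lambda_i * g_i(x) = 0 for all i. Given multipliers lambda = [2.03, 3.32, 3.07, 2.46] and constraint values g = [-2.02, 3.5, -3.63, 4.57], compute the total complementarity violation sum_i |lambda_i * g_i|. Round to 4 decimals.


KKT complementary slackness check:
lambda_1 * g_1 = 2.03 * -2.02 = -4.1006
lambda_2 * g_2 = 3.32 * 3.5 = 11.62
lambda_3 * g_3 = 3.07 * -3.63 = -11.1441
lambda_4 * g_4 = 2.46 * 4.57 = 11.2422
Total violation = 4.1006 + 11.62 + 11.1441 + 11.2422 = 38.1069


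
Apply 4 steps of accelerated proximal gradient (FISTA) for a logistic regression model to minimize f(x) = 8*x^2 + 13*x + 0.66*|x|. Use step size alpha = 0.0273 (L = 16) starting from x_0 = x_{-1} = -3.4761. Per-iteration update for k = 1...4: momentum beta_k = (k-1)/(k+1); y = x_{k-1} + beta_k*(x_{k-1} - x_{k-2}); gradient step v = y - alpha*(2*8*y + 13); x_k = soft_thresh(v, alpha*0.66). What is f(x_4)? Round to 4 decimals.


FISTA on f(x) = 8*x^2 + 13*x + 0.66*|x|
L = 16, alpha = 0.0273
Iteration 1: beta = 0.0, y = -3.4761 + 0.0*(-3.4761 + 3.4761) = -3.4761
  grad(y) = -42.6176, v = y - alpha*grad = -2.3126
  prox(v) = soft_thresh(-2.3126, 0.018) = -2.2946
Iteration 2: beta = 0.3333, y = -2.2946 + 0.3333*(-2.2946 + 3.4761) = -1.9008
  grad(y) = -17.4127, v = y - alpha*grad = -1.4254
  prox(v) = soft_thresh(-1.4254, 0.018) = -1.4074
Iteration 3: beta = 0.5, y = -1.4074 + 0.5*(-1.4074 + 2.2946) = -0.9638
  grad(y) = -2.4209, v = y - alpha*grad = -0.8977
  prox(v) = soft_thresh(-0.8977, 0.018) = -0.8797
Iteration 4: beta = 0.6, y = -0.8797 + 0.6*(-0.8797 + 1.4074) = -0.5631
  grad(y) = 3.9909, v = y - alpha*grad = -0.672
  prox(v) = soft_thresh(-0.672, 0.018) = -0.654
f(x_4) = 8*(-0.654)^2 + 13*(-0.654) + 0.66*|-0.654| = -4.6486


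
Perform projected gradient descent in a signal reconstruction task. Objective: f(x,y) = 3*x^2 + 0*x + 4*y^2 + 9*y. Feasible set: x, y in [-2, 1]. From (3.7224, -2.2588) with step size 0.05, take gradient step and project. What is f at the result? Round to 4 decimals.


Step 1: Compute gradient at (3.7224, -2.2588).
grad_x = 2*3*3.7224 + 0 = 22.3344
grad_y = 2*4*-2.2588 + 9 = -9.0704
Step 2: Gradient step.
x_raw = 3.7224 - 0.05*22.3344 = 2.6057
y_raw = -2.2588 - 0.05*-9.0704 = -1.8053
Step 3: Project onto [-2, 1].
x_proj = clip(2.6057) = 1.0
y_proj = clip(-1.8053) = -1.8053
Step 4: Evaluate f.
f(1.0, -1.8053) = -0.2114


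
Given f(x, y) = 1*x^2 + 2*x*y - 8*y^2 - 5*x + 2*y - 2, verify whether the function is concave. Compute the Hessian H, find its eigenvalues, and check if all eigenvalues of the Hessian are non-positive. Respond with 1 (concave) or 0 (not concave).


The Hessian of f(x,y) = 1*x^2 + 2*x*y - 8*y^2 - 5*x + 2*y - 2 is:
H = [[2, 2], [2, -16]]
Trace = 2 - 16 = -14
Determinant = 2*-16 - (2)^2 = -36
Discriminant = (-14)^2 - 4*-36 = 340.0
Eigenvalues: lambda_1 = -16.2195, lambda_2 = 2.2195
The function is not concave.

0
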